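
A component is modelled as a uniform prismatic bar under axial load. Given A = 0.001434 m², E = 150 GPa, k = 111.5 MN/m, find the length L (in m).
Model: a uniform prismatic bar under axial load, so k = (A·E) / L.
Solve for L: L = (A·E) / k.
Convert to SI units:
  E = 150 GPa = 1.5 × 10¹¹ Pa
  k = 111.5 MN/m = 1.115 × 10⁸ N/m
Substitute:
  L = (0.001434 × (1.5 × 10¹¹)) / (1.115 × 10⁸)
  L = 1.929 m
Final answer: L = 1.929 m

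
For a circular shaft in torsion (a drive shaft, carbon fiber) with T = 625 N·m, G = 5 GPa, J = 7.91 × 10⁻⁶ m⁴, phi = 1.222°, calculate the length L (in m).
Model: a circular shaft in torsion, so phi = (T·L) / (G·J).
Solve for L: L = (phi·G·J) / T.
Convert to SI units:
  G = 5 GPa = 5 × 10⁹ Pa
  phi = 1.222° = 0.02133 rad
Substitute:
  L = (0.02133 × (5 × 10⁹) × (7.91 × 10⁻⁶)) / 625
  L = 1.35 m
Final answer: L = 1.35 m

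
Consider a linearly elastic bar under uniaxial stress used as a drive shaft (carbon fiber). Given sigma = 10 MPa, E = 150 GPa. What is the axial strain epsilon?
Model: a linearly elastic bar under uniaxial stress, so epsilon = sigma / E.
Convert to SI units:
  sigma = 10 MPa = 1 × 10⁷ Pa
  E = 150 GPa = 1.5 × 10¹¹ Pa
Substitute:
  epsilon = (1 × 10⁷) / (1.5 × 10¹¹)
  epsilon = 6.667 × 10⁻⁵
Final answer: epsilon = 6.667 × 10⁻⁵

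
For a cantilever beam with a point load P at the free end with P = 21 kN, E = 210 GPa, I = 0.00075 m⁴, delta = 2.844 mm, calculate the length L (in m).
Model: a cantilever beam with a point load P at the free end, so delta = (P·L^3) / (3·E·I).
Solve for L: L = ((3·delta·E·I) / P)^(1/3).
Convert to SI units:
  P = 21 kN = 21000 N
  E = 210 GPa = 2.1 × 10¹¹ Pa
  delta = 2.844 mm = 0.002844 m
Substitute:
  L = ((3 × 0.002844 × (2.1 × 10¹¹) × 0.00075) / 21000)^(1/3)
  L = 4 m
Final answer: L = 4 m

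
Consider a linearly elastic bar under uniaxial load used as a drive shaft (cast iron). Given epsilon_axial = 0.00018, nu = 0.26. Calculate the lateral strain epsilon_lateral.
Model: a linearly elastic bar under uniaxial load, so epsilon_lateral = -nu·epsilon_axial.
Substitute:
  epsilon_lateral = -(0.26 × 0.00018)
  epsilon_lateral = -4.68 × 10⁻⁵
Final answer: epsilon_lateral = -4.68 × 10⁻⁵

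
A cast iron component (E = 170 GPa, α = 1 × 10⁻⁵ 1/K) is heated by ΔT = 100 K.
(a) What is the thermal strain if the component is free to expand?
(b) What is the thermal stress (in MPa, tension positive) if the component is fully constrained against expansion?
(a) Free thermal strain ε_th = α·ΔT = (1 × 10⁻⁵) × 100 = 0.001
(b) Fully constrained, the expansion is suppressed, so σ = -E·α·ΔT. Convert E = 170 GPa = 1.7 × 10¹¹ Pa.
  σ = -(1.7 × 10¹¹) × (1 × 10⁻⁵) × 100 = -1.7 × 10⁸ Pa = -170 MPa (compressive)
Final answer: (a) ε_th = 0.001, (b) σ = -170 MPa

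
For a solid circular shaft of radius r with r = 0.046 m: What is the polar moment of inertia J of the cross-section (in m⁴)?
Model: a solid circular shaft of radius r, so J = (π·r^4) / 2.
Substitute:
  J = (π × 0.046^4) / 2
  J = 7.033 × 10⁻⁶ m⁴
Final answer: J = 7.033 × 10⁻⁶ m⁴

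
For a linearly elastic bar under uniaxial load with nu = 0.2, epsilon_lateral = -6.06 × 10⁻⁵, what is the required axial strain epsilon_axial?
Model: a linearly elastic bar under uniaxial load, so epsilon_lateral = -nu·epsilon_axial.
Solve for epsilon_axial: epsilon_axial = -epsilon_lateral / nu.
Substitute:
  epsilon_axial = -(-6.06 × 10⁻⁵) / 0.2
  epsilon_axial = 0.000303
Final answer: epsilon_axial = 0.000303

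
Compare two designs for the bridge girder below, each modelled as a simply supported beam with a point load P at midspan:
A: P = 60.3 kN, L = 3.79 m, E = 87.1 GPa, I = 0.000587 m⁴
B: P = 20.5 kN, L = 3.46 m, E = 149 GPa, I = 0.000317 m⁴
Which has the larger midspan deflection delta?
Model: a simply supported beam with a point load P at midspan, so delta = (P·L^3) / (48·E·I) (SI units).
  A: delta = (60300 × 3.79^3) / (48 × (8.71 × 10¹⁰) × 0.000587) = 0.001338 m = 1.338 mm
  B: delta = (20500 × 3.46^3) / (48 × (1.49 × 10¹¹) × 0.000317) = 0.0003745 m = 0.3745 mm
1.338 mm > 0.3745 mm, so A is larger.
Final answer: A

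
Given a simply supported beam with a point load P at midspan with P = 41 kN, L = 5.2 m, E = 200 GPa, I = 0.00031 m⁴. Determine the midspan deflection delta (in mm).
Model: a simply supported beam with a point load P at midspan, so delta = (P·L^3) / (48·E·I).
Convert to SI units:
  P = 41 kN = 41000 N
  E = 200 GPa = 2 × 10¹¹ Pa
Substitute:
  delta = (41000 × 5.2^3) / (48 × (2 × 10¹¹) × 0.00031)
  delta = 0.001937 m
Convert: delta = 0.001937 m = 1.937 mm
Final answer: delta = 1.937 mm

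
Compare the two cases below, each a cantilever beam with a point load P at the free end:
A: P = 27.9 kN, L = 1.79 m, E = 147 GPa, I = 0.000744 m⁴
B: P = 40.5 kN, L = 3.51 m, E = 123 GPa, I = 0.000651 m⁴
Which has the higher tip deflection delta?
Model: a cantilever beam with a point load P at the free end, so delta = (P·L^3) / (3·E·I) (SI units).
  A: delta = (27900 × 1.79^3) / (3 × (1.47 × 10¹¹) × 0.000744) = 0.0004877 m = 0.4877 mm
  B: delta = (40500 × 3.51^3) / (3 × (1.23 × 10¹¹) × 0.000651) = 0.007291 m = 7.291 mm
7.291 mm > 0.4877 mm, so B is larger.
Final answer: B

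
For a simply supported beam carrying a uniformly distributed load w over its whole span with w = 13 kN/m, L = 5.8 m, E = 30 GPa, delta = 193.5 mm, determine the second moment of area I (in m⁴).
Model: a simply supported beam carrying a uniformly distributed load w over its whole span, so delta = (5·w·L^4) / (384·E·I).
Solve for I: I = (5·w·L^4) / (384·delta·E).
Convert to SI units:
  w = 13 kN/m = 13000 N/m
  E = 30 GPa = 3 × 10¹⁰ Pa
  delta = 193.5 mm = 0.1935 m
Substitute:
  I = (5 × 13000 × 5.8^4) / (384 × 0.1935 × (3 × 10¹⁰))
  I = 3.3 × 10⁻⁵ m⁴
Final answer: I = 3.3 × 10⁻⁵ m⁴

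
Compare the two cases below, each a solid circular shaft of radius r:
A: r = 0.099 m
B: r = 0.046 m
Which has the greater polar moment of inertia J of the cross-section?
Model: a solid circular shaft of radius r, so J = (π·r^4) / 2 (SI units).
  A: J = (π × 0.099^4) / 2 = 0.0001509 m⁴
  B: J = (π × 0.046^4) / 2 = 7.033 × 10⁻⁶ m⁴
0.0001509 m⁴ > 7.033 × 10⁻⁶ m⁴, so A is larger.
Final answer: A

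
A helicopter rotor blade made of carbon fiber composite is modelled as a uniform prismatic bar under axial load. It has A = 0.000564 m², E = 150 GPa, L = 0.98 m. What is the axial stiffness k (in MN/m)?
Model: a uniform prismatic bar under axial load, so k = (A·E) / L.
Convert to SI units:
  E = 150 GPa = 1.5 × 10¹¹ Pa
Substitute:
  k = (0.000564 × (1.5 × 10¹¹)) / 0.98
  k = 8.633 × 10⁷ N/m
Convert: k = 8.633 × 10⁷ N/m = 86.33 MN/m
Final answer: k = 86.33 MN/m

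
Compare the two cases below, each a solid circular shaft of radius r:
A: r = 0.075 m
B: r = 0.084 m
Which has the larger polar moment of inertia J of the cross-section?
Model: a solid circular shaft of radius r, so J = (π·r^4) / 2 (SI units).
  A: J = (π × 0.075^4) / 2 = 4.97 × 10⁻⁵ m⁴
  B: J = (π × 0.084^4) / 2 = 7.821 × 10⁻⁵ m⁴
7.821 × 10⁻⁵ m⁴ > 4.97 × 10⁻⁵ m⁴, so B is larger.
Final answer: B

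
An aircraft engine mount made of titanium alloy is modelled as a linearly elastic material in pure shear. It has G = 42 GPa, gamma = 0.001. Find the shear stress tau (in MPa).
Model: a linearly elastic material in pure shear, so tau = G·gamma.
Convert to SI units:
  G = 42 GPa = 4.2 × 10¹⁰ Pa
Substitute:
  tau = (4.2 × 10¹⁰) × 0.001
  tau = 4.2 × 10⁷ Pa
Convert: tau = 4.2 × 10⁷ Pa = 42 MPa
Final answer: tau = 42 MPa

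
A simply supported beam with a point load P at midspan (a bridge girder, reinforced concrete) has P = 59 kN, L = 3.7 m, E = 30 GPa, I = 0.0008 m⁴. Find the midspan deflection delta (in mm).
Model: a simply supported beam with a point load P at midspan, so delta = (P·L^3) / (48·E·I).
Convert to SI units:
  P = 59 kN = 59000 N
  E = 30 GPa = 3 × 10¹⁰ Pa
Substitute:
  delta = (59000 × 3.7^3) / (48 × (3 × 10¹⁰) × 0.0008)
  delta = 0.002594 m
Convert: delta = 0.002594 m = 2.594 mm
Final answer: delta = 2.594 mm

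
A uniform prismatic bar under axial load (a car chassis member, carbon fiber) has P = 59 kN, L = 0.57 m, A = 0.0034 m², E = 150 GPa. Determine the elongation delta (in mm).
Model: a uniform prismatic bar under axial load, so delta = (P·L) / (A·E).
Convert to SI units:
  P = 59 kN = 59000 N
  E = 150 GPa = 1.5 × 10¹¹ Pa
Substitute:
  delta = (59000 × 0.57) / (0.0034 × (1.5 × 10¹¹))
  delta = 6.594 × 10⁻⁵ m
Convert: delta = 6.594 × 10⁻⁵ m = 0.06594 mm
Final answer: delta = 0.06594 mm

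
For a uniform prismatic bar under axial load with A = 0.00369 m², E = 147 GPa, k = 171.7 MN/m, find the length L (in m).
Model: a uniform prismatic bar under axial load, so k = (A·E) / L.
Solve for L: L = (A·E) / k.
Convert to SI units:
  E = 147 GPa = 1.47 × 10¹¹ Pa
  k = 171.7 MN/m = 1.717 × 10⁸ N/m
Substitute:
  L = (0.00369 × (1.47 × 10¹¹)) / (1.717 × 10⁸)
  L = 3.159 m
Final answer: L = 3.159 m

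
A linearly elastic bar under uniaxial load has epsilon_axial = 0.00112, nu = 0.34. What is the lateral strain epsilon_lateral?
Model: a linearly elastic bar under uniaxial load, so epsilon_lateral = -nu·epsilon_axial.
Substitute:
  epsilon_lateral = -(0.34 × 0.00112)
  epsilon_lateral = -0.0003808
Final answer: epsilon_lateral = -0.0003808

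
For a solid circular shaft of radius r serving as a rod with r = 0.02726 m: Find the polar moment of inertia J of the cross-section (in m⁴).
Model: a solid circular shaft of radius r, so J = (π·r^4) / 2.
Substitute:
  J = (π × 0.02726^4) / 2
  J = 8.674 × 10⁻⁷ m⁴
Final answer: J = 8.674 × 10⁻⁷ m⁴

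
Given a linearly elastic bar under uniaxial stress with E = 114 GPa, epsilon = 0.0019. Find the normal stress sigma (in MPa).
Model: a linearly elastic bar under uniaxial stress, so sigma = E·epsilon.
Convert to SI units:
  E = 114 GPa = 1.14 × 10¹¹ Pa
Substitute:
  sigma = (1.14 × 10¹¹) × 0.0019
  sigma = 2.166 × 10⁸ Pa
Convert: sigma = 2.166 × 10⁸ Pa = 216.6 MPa
Final answer: sigma = 216.6 MPa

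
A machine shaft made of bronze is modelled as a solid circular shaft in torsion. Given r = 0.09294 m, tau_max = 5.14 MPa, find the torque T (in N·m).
Model: a solid circular shaft in torsion, so tau_max = (2·T) / (π·r^3).
Solve for T: T = (π·tau_max·r^3) / 2.
Convert to SI units:
  tau_max = 5.14 MPa = 5.14 × 10⁶ Pa
Substitute:
  T = (π × (5.14 × 10⁶) × 0.09294^3) / 2
  T = 6482 N·m
Final answer: T = 6482 N·m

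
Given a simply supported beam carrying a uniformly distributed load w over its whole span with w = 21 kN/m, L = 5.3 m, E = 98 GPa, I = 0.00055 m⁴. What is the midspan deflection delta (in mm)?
Model: a simply supported beam carrying a uniformly distributed load w over its whole span, so delta = (5·w·L^4) / (384·E·I).
Convert to SI units:
  w = 21 kN/m = 21000 N/m
  E = 98 GPa = 9.8 × 10¹⁰ Pa
Substitute:
  delta = (5 × 21000 × 5.3^4) / (384 × (9.8 × 10¹⁰) × 0.00055)
  delta = 0.004003 m
Convert: delta = 0.004003 m = 4.003 mm
Final answer: delta = 4.003 mm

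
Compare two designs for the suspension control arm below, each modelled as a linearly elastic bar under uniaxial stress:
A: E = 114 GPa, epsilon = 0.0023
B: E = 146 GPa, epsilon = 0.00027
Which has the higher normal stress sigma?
Model: a linearly elastic bar under uniaxial stress, so sigma = E·epsilon (SI units).
  A: sigma = (1.14 × 10¹¹) × 0.0023 = 2.622 × 10⁸ Pa = 262.2 MPa
  B: sigma = (1.46 × 10¹¹) × 0.00027 = 3.942 × 10⁷ Pa = 39.42 MPa
262.2 MPa > 39.42 MPa, so A is larger.
Final answer: A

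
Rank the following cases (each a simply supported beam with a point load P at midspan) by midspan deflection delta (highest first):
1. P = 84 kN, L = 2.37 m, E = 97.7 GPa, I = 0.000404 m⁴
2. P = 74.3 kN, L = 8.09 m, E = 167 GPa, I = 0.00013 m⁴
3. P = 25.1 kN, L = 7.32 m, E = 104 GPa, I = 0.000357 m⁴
Model: a simply supported beam with a point load P at midspan, so delta = (P·L^3) / (48·E·I) (SI units).
  Case 1: delta = (84000 × 2.37^3) / (48 × (9.77 × 10¹⁰) × 0.000404) = 0.0005902 m = 0.5902 mm
  Case 2: delta = (74300 × 8.09^3) / (48 × (1.67 × 10¹¹) × 0.00013) = 0.03775 m = 37.75 mm
  Case 3: delta = (25100 × 7.32^3) / (48 × (1.04 × 10¹¹) × 0.000357) = 0.005524 m = 5.524 mm
Ordering: 37.75 mm (case 2) > 5.524 mm (case 3) > 0.5902 mm (case 1)
Final answer: 2, 3, 1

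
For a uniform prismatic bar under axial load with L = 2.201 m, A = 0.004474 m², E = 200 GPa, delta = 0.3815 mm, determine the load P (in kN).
Model: a uniform prismatic bar under axial load, so delta = (P·L) / (A·E).
Solve for P: P = (delta·A·E) / L.
Convert to SI units:
  E = 200 GPa = 2 × 10¹¹ Pa
  delta = 0.3815 mm = 0.0003815 m
Substitute:
  P = (0.0003815 × 0.004474 × (2 × 10¹¹)) / 2.201
  P = 155100 N
Convert: P = 155100 N = 155.1 kN
Final answer: P = 155.1 kN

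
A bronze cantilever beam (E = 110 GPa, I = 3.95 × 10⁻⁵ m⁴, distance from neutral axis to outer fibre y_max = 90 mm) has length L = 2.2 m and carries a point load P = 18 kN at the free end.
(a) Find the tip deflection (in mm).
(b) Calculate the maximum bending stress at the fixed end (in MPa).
(a) Tip deflection of a cantilever with an end point load: δ = P·L^3 / (3·E·I). Convert P = 18 kN = 18000 N, E = 110 GPa = 1.1 × 10¹¹ Pa.
  δ = (18000 × 2.2^3) / (3 × (1.1 × 10¹¹) × (3.95 × 10⁻⁵)) = 0.0147 m = 14.7 mm
(b) Maximum bending moment at the fixed end: M = P·L = 18000 × 2.2 = 39600 N·m. Convert y_max = 90 mm = 0.09 m.
  σ = M·y_max / I = (39600 × 0.09) / (3.95 × 10⁻⁵) = 9.023 × 10⁷ Pa = 90.23 MPa
Final answer: (a) δ = 14.7 mm, (b) σ = 90.23 MPa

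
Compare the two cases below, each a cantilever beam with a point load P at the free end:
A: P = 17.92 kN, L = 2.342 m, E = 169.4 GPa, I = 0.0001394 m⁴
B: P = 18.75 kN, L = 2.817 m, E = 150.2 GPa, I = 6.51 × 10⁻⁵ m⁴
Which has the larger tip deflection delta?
Model: a cantilever beam with a point load P at the free end, so delta = (P·L^3) / (3·E·I) (SI units).
  A: delta = (17920 × 2.342^3) / (3 × (1.694 × 10¹¹) × 0.0001394) = 0.003249 m = 3.249 mm
  B: delta = (18750 × 2.817^3) / (3 × (1.502 × 10¹¹) × (6.51 × 10⁻⁵)) = 0.01429 m = 14.29 mm
14.29 mm > 3.249 mm, so B is larger.
Final answer: B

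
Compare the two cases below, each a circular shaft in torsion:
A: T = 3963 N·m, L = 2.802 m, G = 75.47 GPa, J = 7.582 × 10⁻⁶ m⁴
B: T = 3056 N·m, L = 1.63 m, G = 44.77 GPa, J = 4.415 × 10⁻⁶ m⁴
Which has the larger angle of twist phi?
Model: a circular shaft in torsion, so phi = (T·L) / (G·J) (SI units).
  A: phi = (3963 × 2.802) / ((7.547 × 10¹⁰) × (7.582 × 10⁻⁶)) = 0.01941 rad = 1.112°
  B: phi = (3056 × 1.63) / ((4.477 × 10¹⁰) × (4.415 × 10⁻⁶)) = 0.0252 rad = 1.444°
1.444° > 1.112°, so B is larger.
Final answer: B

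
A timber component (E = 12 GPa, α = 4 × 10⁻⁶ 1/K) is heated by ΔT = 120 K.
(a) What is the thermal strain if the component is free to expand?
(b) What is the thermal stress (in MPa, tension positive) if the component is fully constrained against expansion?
(a) Free thermal strain ε_th = α·ΔT = (4 × 10⁻⁶) × 120 = 0.00048
(b) Fully constrained, the expansion is suppressed, so σ = -E·α·ΔT. Convert E = 12 GPa = 1.2 × 10¹⁰ Pa.
  σ = -(1.2 × 10¹⁰) × (4 × 10⁻⁶) × 120 = -5.76 × 10⁶ Pa = -5.76 MPa (compressive)
Final answer: (a) ε_th = 0.00048, (b) σ = -5.76 MPa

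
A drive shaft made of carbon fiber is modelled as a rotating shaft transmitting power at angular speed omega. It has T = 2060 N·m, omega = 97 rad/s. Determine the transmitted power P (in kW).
Model: a rotating shaft transmitting power at angular speed omega, so P = T·omega.
Substitute:
  P = 2060 × 97
  P = 199800 W
Convert: P = 199800 W = 199.8 kW
Final answer: P = 199.8 kW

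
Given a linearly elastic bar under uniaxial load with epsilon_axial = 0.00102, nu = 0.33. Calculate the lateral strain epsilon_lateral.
Model: a linearly elastic bar under uniaxial load, so epsilon_lateral = -nu·epsilon_axial.
Substitute:
  epsilon_lateral = -(0.33 × 0.00102)
  epsilon_lateral = -0.0003366
Final answer: epsilon_lateral = -0.0003366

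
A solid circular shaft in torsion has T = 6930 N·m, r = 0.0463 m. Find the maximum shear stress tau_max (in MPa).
Model: a solid circular shaft in torsion, so tau_max = (2·T) / (π·r^3).
Substitute:
  tau_max = (2 × 6930) / (π × 0.0463^3)
  tau_max = 4.445 × 10⁷ Pa
Convert: tau_max = 4.445 × 10⁷ Pa = 44.45 MPa
Final answer: tau_max = 44.45 MPa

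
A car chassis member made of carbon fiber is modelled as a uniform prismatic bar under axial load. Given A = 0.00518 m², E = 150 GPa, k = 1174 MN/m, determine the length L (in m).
Model: a uniform prismatic bar under axial load, so k = (A·E) / L.
Solve for L: L = (A·E) / k.
Convert to SI units:
  E = 150 GPa = 1.5 × 10¹¹ Pa
  k = 1174 MN/m = 1.174 × 10⁹ N/m
Substitute:
  L = (0.00518 × (1.5 × 10¹¹)) / (1.174 × 10⁹)
  L = 0.6618 m
Final answer: L = 0.6618 m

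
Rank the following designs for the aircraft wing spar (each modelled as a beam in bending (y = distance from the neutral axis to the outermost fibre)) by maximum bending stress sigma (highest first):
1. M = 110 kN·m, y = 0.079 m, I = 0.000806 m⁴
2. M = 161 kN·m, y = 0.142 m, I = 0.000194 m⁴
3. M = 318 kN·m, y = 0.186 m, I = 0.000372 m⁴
Model: a beam in bending (y = distance from the neutral axis to the outermost fibre), so sigma = (M·y) / I (SI units).
  Case 1: sigma = (110000 × 0.079) / 0.000806 = 1.078 × 10⁷ Pa = 10.78 MPa
  Case 2: sigma = (161000 × 0.142) / 0.000194 = 1.178 × 10⁸ Pa = 117.8 MPa
  Case 3: sigma = (318000 × 0.186) / 0.000372 = 1.59 × 10⁸ Pa = 159 MPa
Ordering: 159 MPa (case 3) > 117.8 MPa (case 2) > 10.78 MPa (case 1)
Final answer: 3, 2, 1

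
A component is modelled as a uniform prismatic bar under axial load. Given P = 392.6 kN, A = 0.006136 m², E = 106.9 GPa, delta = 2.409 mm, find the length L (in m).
Model: a uniform prismatic bar under axial load, so delta = (P·L) / (A·E).
Solve for L: L = (delta·A·E) / P.
Convert to SI units:
  P = 392.6 kN = 392600 N
  E = 106.9 GPa = 1.069 × 10¹¹ Pa
  delta = 2.409 mm = 0.002409 m
Substitute:
  L = (0.002409 × 0.006136 × (1.069 × 10¹¹)) / 392600
  L = 4.025 m
Final answer: L = 4.025 m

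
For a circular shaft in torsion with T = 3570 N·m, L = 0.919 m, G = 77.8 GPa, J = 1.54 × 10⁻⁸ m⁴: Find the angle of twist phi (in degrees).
Model: a circular shaft in torsion, so phi = (T·L) / (G·J).
Convert to SI units:
  G = 77.8 GPa = 7.78 × 10¹⁰ Pa
Substitute:
  phi = (3570 × 0.919) / ((7.78 × 10¹⁰) × (1.54 × 10⁻⁸))
  phi = 2.738 rad
Convert to degrees: phi = 2.738 × 180/π = 156.9°
Final answer: phi = 156.9°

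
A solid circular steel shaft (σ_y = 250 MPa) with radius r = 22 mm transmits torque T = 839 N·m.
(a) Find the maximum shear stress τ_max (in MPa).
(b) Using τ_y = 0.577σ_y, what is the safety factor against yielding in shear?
(a) For a solid circular shaft, τ_max = T·r/J with J = π·r^4/2, i.e. τ_max = 2·T / (π·r^3). Convert r = 22 mm = 0.022 m.
  τ_max = (2 × 839) / (π × 0.022^3) = 5.016 × 10⁷ Pa = 50.16 MPa
(b) τ_y = 0.577 × 250 = 144.25 MPa
  SF = τ_y/τ_max = 144.25 / 50.16 = 2.876
Final answer: (a) τ_max = 50.16 MPa, (b) SF = 2.876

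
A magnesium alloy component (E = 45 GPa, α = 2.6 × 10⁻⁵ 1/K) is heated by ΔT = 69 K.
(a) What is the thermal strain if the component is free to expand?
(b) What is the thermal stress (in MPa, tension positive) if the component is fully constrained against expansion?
(a) Free thermal strain ε_th = α·ΔT = (2.6 × 10⁻⁵) × 69 = 0.001794
(b) Fully constrained, the expansion is suppressed, so σ = -E·α·ΔT. Convert E = 45 GPa = 4.5 × 10¹⁰ Pa.
  σ = -(4.5 × 10¹⁰) × (2.6 × 10⁻⁵) × 69 = -8.073 × 10⁷ Pa = -80.73 MPa (compressive)
Final answer: (a) ε_th = 0.001794, (b) σ = -80.73 MPa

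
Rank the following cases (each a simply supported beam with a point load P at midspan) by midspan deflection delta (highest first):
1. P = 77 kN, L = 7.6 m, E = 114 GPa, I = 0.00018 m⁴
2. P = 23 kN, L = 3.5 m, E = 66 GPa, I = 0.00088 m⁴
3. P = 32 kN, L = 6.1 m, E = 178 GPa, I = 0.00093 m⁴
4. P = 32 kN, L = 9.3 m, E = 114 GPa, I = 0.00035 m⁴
Model: a simply supported beam with a point load P at midspan, so delta = (P·L^3) / (48·E·I) (SI units).
  Case 1: delta = (77000 × 7.6^3) / (48 × (1.14 × 10¹¹) × 0.00018) = 0.03432 m = 34.32 mm
  Case 2: delta = (23000 × 3.5^3) / (48 × (6.6 × 10¹⁰) × 0.00088) = 0.0003537 m = 0.3537 mm
  Case 3: delta = (32000 × 6.1^3) / (48 × (1.78 × 10¹¹) × 0.00093) = 0.0009141 m = 0.9141 mm
  Case 4: delta = (32000 × 9.3^3) / (48 × (1.14 × 10¹¹) × 0.00035) = 0.01344 m = 13.44 mm
Ordering: 34.32 mm (case 1) > 13.44 mm (case 4) > 0.9141 mm (case 3) > 0.3537 mm (case 2)
Final answer: 1, 4, 3, 2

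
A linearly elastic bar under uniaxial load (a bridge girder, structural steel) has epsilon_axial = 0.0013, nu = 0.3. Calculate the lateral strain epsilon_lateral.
Model: a linearly elastic bar under uniaxial load, so epsilon_lateral = -nu·epsilon_axial.
Substitute:
  epsilon_lateral = -(0.3 × 0.0013)
  epsilon_lateral = -0.00039
Final answer: epsilon_lateral = -0.00039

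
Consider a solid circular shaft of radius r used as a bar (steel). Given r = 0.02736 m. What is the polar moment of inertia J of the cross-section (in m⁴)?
Model: a solid circular shaft of radius r, so J = (π·r^4) / 2.
Substitute:
  J = (π × 0.02736^4) / 2
  J = 8.802 × 10⁻⁷ m⁴
Final answer: J = 8.802 × 10⁻⁷ m⁴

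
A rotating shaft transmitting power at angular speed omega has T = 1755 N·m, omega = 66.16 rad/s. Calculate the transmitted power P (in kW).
Model: a rotating shaft transmitting power at angular speed omega, so P = T·omega.
Substitute:
  P = 1755 × 66.16
  P = 116100 W
Convert: P = 116100 W = 116.1 kW
Final answer: P = 116.1 kW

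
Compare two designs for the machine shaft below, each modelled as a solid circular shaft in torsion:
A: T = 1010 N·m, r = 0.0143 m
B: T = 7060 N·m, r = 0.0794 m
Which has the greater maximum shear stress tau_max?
Model: a solid circular shaft in torsion, so tau_max = (2·T) / (π·r^3) (SI units).
  A: tau_max = (2 × 1010) / (π × 0.0143^3) = 2.199 × 10⁸ Pa = 219.9 MPa
  B: tau_max = (2 × 7060) / (π × 0.0794^3) = 8.979 × 10⁶ Pa = 8.979 MPa
219.9 MPa > 8.979 MPa, so A is larger.
Final answer: A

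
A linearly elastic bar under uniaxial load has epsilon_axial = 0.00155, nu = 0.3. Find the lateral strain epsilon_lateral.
Model: a linearly elastic bar under uniaxial load, so epsilon_lateral = -nu·epsilon_axial.
Substitute:
  epsilon_lateral = -(0.3 × 0.00155)
  epsilon_lateral = -0.000465
Final answer: epsilon_lateral = -0.000465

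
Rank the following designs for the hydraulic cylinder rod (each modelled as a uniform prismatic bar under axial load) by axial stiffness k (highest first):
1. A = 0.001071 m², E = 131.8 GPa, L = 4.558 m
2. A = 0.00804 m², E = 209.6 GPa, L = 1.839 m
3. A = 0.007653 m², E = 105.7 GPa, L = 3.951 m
Model: a uniform prismatic bar under axial load, so k = (A·E) / L (SI units).
  Case 1: k = (0.001071 × (1.318 × 10¹¹)) / 4.558 = 3.097 × 10⁷ N/m = 30.97 MN/m
  Case 2: k = (0.00804 × (2.096 × 10¹¹)) / 1.839 = 9.164 × 10⁸ N/m = 916.4 MN/m
  Case 3: k = (0.007653 × (1.057 × 10¹¹)) / 3.951 = 2.047 × 10⁸ N/m = 204.7 MN/m
Ordering: 916.4 MN/m (case 2) > 204.7 MN/m (case 3) > 30.97 MN/m (case 1)
Final answer: 2, 3, 1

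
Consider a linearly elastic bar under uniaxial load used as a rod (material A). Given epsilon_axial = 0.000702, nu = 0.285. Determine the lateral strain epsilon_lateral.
Model: a linearly elastic bar under uniaxial load, so epsilon_lateral = -nu·epsilon_axial.
Substitute:
  epsilon_lateral = -(0.285 × 0.000702)
  epsilon_lateral = -0.0002001
Final answer: epsilon_lateral = -0.0002001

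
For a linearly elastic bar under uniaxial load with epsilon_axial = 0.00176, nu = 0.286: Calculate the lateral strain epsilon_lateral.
Model: a linearly elastic bar under uniaxial load, so epsilon_lateral = -nu·epsilon_axial.
Substitute:
  epsilon_lateral = -(0.286 × 0.00176)
  epsilon_lateral = -0.0005034
Final answer: epsilon_lateral = -0.0005034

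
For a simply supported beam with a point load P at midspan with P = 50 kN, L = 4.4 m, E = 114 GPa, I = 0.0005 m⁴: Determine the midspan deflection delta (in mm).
Model: a simply supported beam with a point load P at midspan, so delta = (P·L^3) / (48·E·I).
Convert to SI units:
  P = 50 kN = 50000 N
  E = 114 GPa = 1.14 × 10¹¹ Pa
Substitute:
  delta = (50000 × 4.4^3) / (48 × (1.14 × 10¹¹) × 0.0005)
  delta = 0.001557 m
Convert: delta = 0.001557 m = 1.557 mm
Final answer: delta = 1.557 mm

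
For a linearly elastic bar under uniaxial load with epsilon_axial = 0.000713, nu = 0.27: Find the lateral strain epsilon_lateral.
Model: a linearly elastic bar under uniaxial load, so epsilon_lateral = -nu·epsilon_axial.
Substitute:
  epsilon_lateral = -(0.27 × 0.000713)
  epsilon_lateral = -0.0001925
Final answer: epsilon_lateral = -0.0001925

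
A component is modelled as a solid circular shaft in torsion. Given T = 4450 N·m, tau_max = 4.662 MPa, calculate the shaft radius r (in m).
Model: a solid circular shaft in torsion, so tau_max = (2·T) / (π·r^3).
Solve for r: r = ((2·T) / (π·tau_max))^(1/3).
Convert to SI units:
  tau_max = 4.662 MPa = 4.662 × 10⁶ Pa
Substitute:
  r = ((2 × 4450) / (π × (4.662 × 10⁶)))^(1/3)
  r = 0.0847 m
Final answer: r = 0.0847 m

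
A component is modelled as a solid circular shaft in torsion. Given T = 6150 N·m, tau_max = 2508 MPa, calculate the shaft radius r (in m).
Model: a solid circular shaft in torsion, so tau_max = (2·T) / (π·r^3).
Solve for r: r = ((2·T) / (π·tau_max))^(1/3).
Convert to SI units:
  tau_max = 2508 MPa = 2.508 × 10⁹ Pa
Substitute:
  r = ((2 × 6150) / (π × (2.508 × 10⁹)))^(1/3)
  r = 0.0116 m
Final answer: r = 0.0116 m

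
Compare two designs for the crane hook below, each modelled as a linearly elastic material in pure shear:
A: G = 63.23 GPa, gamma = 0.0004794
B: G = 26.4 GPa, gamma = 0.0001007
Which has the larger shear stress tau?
Model: a linearly elastic material in pure shear, so tau = G·gamma (SI units).
  A: tau = (6.323 × 10¹⁰) × 0.0004794 = 3.031 × 10⁷ Pa = 30.31 MPa
  B: tau = (2.64 × 10¹⁰) × 0.0001007 = 2.658 × 10⁶ Pa = 2.658 MPa
30.31 MPa > 2.658 MPa, so A is larger.
Final answer: A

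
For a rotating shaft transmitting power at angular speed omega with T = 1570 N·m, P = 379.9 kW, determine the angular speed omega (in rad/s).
Model: a rotating shaft transmitting power at angular speed omega, so P = T·omega.
Solve for omega: omega = P / T.
Convert to SI units:
  P = 379.9 kW = 379900 W
Substitute:
  omega = 379900 / 1570
  omega = 242 rad/s
Final answer: omega = 242 rad/s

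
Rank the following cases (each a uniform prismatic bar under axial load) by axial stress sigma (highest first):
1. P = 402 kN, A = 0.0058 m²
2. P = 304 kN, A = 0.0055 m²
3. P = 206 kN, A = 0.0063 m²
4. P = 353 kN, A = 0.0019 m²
Model: a uniform prismatic bar under axial load, so sigma = P / A (SI units).
  Case 1: sigma = 402000 / 0.0058 = 6.931 × 10⁷ Pa = 69.31 MPa
  Case 2: sigma = 304000 / 0.0055 = 5.527 × 10⁷ Pa = 55.27 MPa
  Case 3: sigma = 206000 / 0.0063 = 3.27 × 10⁷ Pa = 32.7 MPa
  Case 4: sigma = 353000 / 0.0019 = 1.858 × 10⁸ Pa = 185.8 MPa
Ordering: 185.8 MPa (case 4) > 69.31 MPa (case 1) > 55.27 MPa (case 2) > 32.7 MPa (case 3)
Final answer: 4, 1, 2, 3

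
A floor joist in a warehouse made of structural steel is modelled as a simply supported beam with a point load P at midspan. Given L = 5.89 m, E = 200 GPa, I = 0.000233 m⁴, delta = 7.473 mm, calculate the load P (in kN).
Model: a simply supported beam with a point load P at midspan, so delta = (P·L^3) / (48·E·I).
Solve for P: P = (48·delta·E·I) / L^3.
Convert to SI units:
  E = 200 GPa = 2 × 10¹¹ Pa
  delta = 7.473 mm = 0.007473 m
Substitute:
  P = (48 × 0.007473 × (2 × 10¹¹) × 0.000233) / 5.89^3
  P = 81800 N
Convert: P = 81800 N = 81.8 kN
Final answer: P = 81.8 kN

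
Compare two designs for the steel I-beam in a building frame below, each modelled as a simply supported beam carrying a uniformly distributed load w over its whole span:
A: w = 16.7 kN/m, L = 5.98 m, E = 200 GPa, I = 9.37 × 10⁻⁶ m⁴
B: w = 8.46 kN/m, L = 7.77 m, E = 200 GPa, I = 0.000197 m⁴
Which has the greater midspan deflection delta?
Model: a simply supported beam carrying a uniformly distributed load w over its whole span, so delta = (5·w·L^4) / (384·E·I) (SI units).
  A: delta = (5 × 16700 × 5.98^4) / (384 × (2 × 10¹¹) × (9.37 × 10⁻⁶)) = 0.1484 m = 148.4 mm
  B: delta = (5 × 8460 × 7.77^4) / (384 × (2 × 10¹¹) × 0.000197) = 0.01019 m = 10.19 mm
148.4 mm > 10.19 mm, so A is larger.
Final answer: A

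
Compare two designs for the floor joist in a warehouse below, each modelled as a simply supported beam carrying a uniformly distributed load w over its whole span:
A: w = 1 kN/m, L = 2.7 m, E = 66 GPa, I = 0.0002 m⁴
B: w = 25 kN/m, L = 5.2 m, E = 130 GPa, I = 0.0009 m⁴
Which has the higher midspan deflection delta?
Model: a simply supported beam carrying a uniformly distributed load w over its whole span, so delta = (5·w·L^4) / (384·E·I) (SI units).
  A: delta = (5 × 1000 × 2.7^4) / (384 × (6.6 × 10¹⁰) × 0.0002) = 5.242 × 10⁻⁵ m = 0.05242 mm
  B: delta = (5 × 25000 × 5.2^4) / (384 × (1.3 × 10¹¹) × 0.0009) = 0.002034 m = 2.034 mm
2.034 mm > 0.05242 mm, so B is larger.
Final answer: B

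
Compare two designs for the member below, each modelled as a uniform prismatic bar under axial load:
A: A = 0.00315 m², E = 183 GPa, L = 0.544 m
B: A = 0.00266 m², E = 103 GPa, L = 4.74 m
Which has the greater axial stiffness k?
Model: a uniform prismatic bar under axial load, so k = (A·E) / L (SI units).
  A: k = (0.00315 × (1.83 × 10¹¹)) / 0.544 = 1.06 × 10⁹ N/m = 1060 MN/m
  B: k = (0.00266 × (1.03 × 10¹¹)) / 4.74 = 5.78 × 10⁷ N/m = 57.8 MN/m
1060 MN/m > 57.8 MN/m, so A is larger.
Final answer: A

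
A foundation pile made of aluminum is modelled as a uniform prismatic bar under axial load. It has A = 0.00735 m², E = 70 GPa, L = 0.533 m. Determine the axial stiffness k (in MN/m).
Model: a uniform prismatic bar under axial load, so k = (A·E) / L.
Convert to SI units:
  E = 70 GPa = 7 × 10¹⁰ Pa
Substitute:
  k = (0.00735 × (7 × 10¹⁰)) / 0.533
  k = 9.653 × 10⁸ N/m
Convert: k = 9.653 × 10⁸ N/m = 965.3 MN/m
Final answer: k = 965.3 MN/m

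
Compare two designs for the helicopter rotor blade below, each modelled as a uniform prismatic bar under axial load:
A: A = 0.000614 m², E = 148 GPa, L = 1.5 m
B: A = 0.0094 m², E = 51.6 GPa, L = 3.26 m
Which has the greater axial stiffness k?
Model: a uniform prismatic bar under axial load, so k = (A·E) / L (SI units).
  A: k = (0.000614 × (1.48 × 10¹¹)) / 1.5 = 6.058 × 10⁷ N/m = 60.58 MN/m
  B: k = (0.0094 × (5.16 × 10¹⁰)) / 3.26 = 1.488 × 10⁸ N/m = 148.8 MN/m
148.8 MN/m > 60.58 MN/m, so B is larger.
Final answer: B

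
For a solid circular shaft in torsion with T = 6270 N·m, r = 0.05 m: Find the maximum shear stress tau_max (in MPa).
Model: a solid circular shaft in torsion, so tau_max = (2·T) / (π·r^3).
Substitute:
  tau_max = (2 × 6270) / (π × 0.05^3)
  tau_max = 3.193 × 10⁷ Pa
Convert: tau_max = 3.193 × 10⁷ Pa = 31.93 MPa
Final answer: tau_max = 31.93 MPa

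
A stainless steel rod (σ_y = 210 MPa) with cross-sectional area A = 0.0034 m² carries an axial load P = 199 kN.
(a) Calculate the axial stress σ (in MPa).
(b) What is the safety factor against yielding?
(a) Axial stress σ = P/A. Convert P = 199 kN = 199000 N.
  σ = 199000 / 0.0034 = 5.853 × 10⁷ Pa = 58.53 MPa
(b) Safety factor SF = σ_y/σ = 210 / 58.53 = 3.588
Final answer: (a) σ = 58.53 MPa, (b) SF = 3.588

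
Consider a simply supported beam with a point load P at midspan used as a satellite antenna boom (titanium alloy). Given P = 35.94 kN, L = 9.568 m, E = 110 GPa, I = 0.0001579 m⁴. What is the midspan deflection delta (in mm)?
Model: a simply supported beam with a point load P at midspan, so delta = (P·L^3) / (48·E·I).
Convert to SI units:
  P = 35.94 kN = 35940 N
  E = 110 GPa = 1.1 × 10¹¹ Pa
Substitute:
  delta = (35940 × 9.568^3) / (48 × (1.1 × 10¹¹) × 0.0001579)
  delta = 0.03776 m
Convert: delta = 0.03776 m = 37.76 mm
Final answer: delta = 37.76 mm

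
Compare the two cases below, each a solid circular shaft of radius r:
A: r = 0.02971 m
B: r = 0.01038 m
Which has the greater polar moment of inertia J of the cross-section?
Model: a solid circular shaft of radius r, so J = (π·r^4) / 2 (SI units).
  A: J = (π × 0.02971^4) / 2 = 1.224 × 10⁻⁶ m⁴
  B: J = (π × 0.01038^4) / 2 = 1.824 × 10⁻⁸ m⁴
1.224 × 10⁻⁶ m⁴ > 1.824 × 10⁻⁸ m⁴, so A is larger.
Final answer: A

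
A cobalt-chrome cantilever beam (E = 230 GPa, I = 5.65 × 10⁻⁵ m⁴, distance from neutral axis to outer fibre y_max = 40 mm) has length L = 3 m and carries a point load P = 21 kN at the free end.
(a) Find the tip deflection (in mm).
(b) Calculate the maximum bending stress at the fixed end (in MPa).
(a) Tip deflection of a cantilever with an end point load: δ = P·L^3 / (3·E·I). Convert P = 21 kN = 21000 N, E = 230 GPa = 2.3 × 10¹¹ Pa.
  δ = (21000 × 3^3) / (3 × (2.3 × 10¹¹) × (5.65 × 10⁻⁵)) = 0.01454 m = 14.54 mm
(b) Maximum bending moment at the fixed end: M = P·L = 21000 × 3 = 63000 N·m. Convert y_max = 40 mm = 0.04 m.
  σ = M·y_max / I = (63000 × 0.04) / (5.65 × 10⁻⁵) = 4.46 × 10⁷ Pa = 44.6 MPa
Final answer: (a) δ = 14.54 mm, (b) σ = 44.6 MPa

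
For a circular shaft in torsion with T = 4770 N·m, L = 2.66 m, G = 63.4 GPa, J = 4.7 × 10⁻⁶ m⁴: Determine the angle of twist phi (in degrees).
Model: a circular shaft in torsion, so phi = (T·L) / (G·J).
Convert to SI units:
  G = 63.4 GPa = 6.34 × 10¹⁰ Pa
Substitute:
  phi = (4770 × 2.66) / ((6.34 × 10¹⁰) × (4.7 × 10⁻⁶))
  phi = 0.04258 rad
Convert to degrees: phi = 0.04258 × 180/π = 2.44°
Final answer: phi = 2.44°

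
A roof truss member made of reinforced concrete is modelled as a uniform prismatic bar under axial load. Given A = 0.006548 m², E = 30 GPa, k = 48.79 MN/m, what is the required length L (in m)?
Model: a uniform prismatic bar under axial load, so k = (A·E) / L.
Solve for L: L = (A·E) / k.
Convert to SI units:
  E = 30 GPa = 3 × 10¹⁰ Pa
  k = 48.79 MN/m = 4.879 × 10⁷ N/m
Substitute:
  L = (0.006548 × (3 × 10¹⁰)) / (4.879 × 10⁷)
  L = 4.026 m
Final answer: L = 4.026 m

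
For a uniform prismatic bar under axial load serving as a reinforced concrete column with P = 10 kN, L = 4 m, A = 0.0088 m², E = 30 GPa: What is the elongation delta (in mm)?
Model: a uniform prismatic bar under axial load, so delta = (P·L) / (A·E).
Convert to SI units:
  P = 10 kN = 10000 N
  E = 30 GPa = 3 × 10¹⁰ Pa
Substitute:
  delta = (10000 × 4) / (0.0088 × (3 × 10¹⁰))
  delta = 0.0001515 m
Convert: delta = 0.0001515 m = 0.1515 mm
Final answer: delta = 0.1515 mm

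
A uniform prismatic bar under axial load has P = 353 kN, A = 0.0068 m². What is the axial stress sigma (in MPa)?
Model: a uniform prismatic bar under axial load, so sigma = P / A.
Convert to SI units:
  P = 353 kN = 353000 N
Substitute:
  sigma = 353000 / 0.0068
  sigma = 5.191 × 10⁷ Pa
Convert: sigma = 5.191 × 10⁷ Pa = 51.91 MPa
Final answer: sigma = 51.91 MPa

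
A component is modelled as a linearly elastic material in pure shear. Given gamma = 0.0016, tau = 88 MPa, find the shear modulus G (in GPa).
Model: a linearly elastic material in pure shear, so tau = G·gamma.
Solve for G: G = tau / gamma.
Convert to SI units:
  tau = 88 MPa = 8.8 × 10⁷ Pa
Substitute:
  G = (8.8 × 10⁷) / 0.0016
  G = 5.5 × 10¹⁰ Pa
Convert: G = 5.5 × 10¹⁰ Pa = 55 GPa
Final answer: G = 55 GPa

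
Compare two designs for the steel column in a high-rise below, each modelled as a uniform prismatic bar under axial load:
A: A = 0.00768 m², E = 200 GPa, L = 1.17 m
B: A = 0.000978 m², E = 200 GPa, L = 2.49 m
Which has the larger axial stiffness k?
Model: a uniform prismatic bar under axial load, so k = (A·E) / L (SI units).
  A: k = (0.00768 × (2 × 10¹¹)) / 1.17 = 1.313 × 10⁹ N/m = 1313 MN/m
  B: k = (0.000978 × (2 × 10¹¹)) / 2.49 = 7.855 × 10⁷ N/m = 78.55 MN/m
1313 MN/m > 78.55 MN/m, so A is larger.
Final answer: A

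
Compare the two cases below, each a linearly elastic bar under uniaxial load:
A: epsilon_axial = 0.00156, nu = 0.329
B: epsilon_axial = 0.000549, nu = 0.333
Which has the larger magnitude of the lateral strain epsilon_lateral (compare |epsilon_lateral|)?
Model: a linearly elastic bar under uniaxial load, so epsilon_lateral = -nu·epsilon_axial (SI units).
  A: epsilon_lateral = -(0.329 × 0.00156) = -0.0005132
  B: epsilon_lateral = -(0.333 × 0.000549) = -0.0001828
|epsilon_lateral|: A = 0.0005132, B = 0.0001828, so A is larger in magnitude.
Final answer: A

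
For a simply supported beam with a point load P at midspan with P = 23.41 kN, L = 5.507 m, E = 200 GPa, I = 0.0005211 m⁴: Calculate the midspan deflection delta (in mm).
Model: a simply supported beam with a point load P at midspan, so delta = (P·L^3) / (48·E·I).
Convert to SI units:
  P = 23.41 kN = 23410 N
  E = 200 GPa = 2 × 10¹¹ Pa
Substitute:
  delta = (23410 × 5.507^3) / (48 × (2 × 10¹¹) × 0.0005211)
  delta = 0.0007815 m
Convert: delta = 0.0007815 m = 0.7815 mm
Final answer: delta = 0.7815 mm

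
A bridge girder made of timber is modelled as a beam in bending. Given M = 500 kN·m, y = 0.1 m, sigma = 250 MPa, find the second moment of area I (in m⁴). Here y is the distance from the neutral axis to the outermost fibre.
Model: a beam in bending, so sigma = (M·y) / I.
Solve for I: I = (M·y) / sigma.
Convert to SI units:
  M = 500 kN·m = 500000 N·m
  sigma = 250 MPa = 2.5 × 10⁸ Pa
Substitute:
  I = (500000 × 0.1) / (2.5 × 10⁸)
  I = 0.0002 m⁴
Final answer: I = 0.0002 m⁴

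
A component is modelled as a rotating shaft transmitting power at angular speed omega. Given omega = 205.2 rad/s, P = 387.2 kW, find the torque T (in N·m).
Model: a rotating shaft transmitting power at angular speed omega, so P = T·omega.
Solve for T: T = P / omega.
Convert to SI units:
  P = 387.2 kW = 387200 W
Substitute:
  T = 387200 / 205.2
  T = 1887 N·m
Final answer: T = 1887 N·m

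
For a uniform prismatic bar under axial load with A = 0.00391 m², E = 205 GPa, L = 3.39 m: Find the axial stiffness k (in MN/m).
Model: a uniform prismatic bar under axial load, so k = (A·E) / L.
Convert to SI units:
  E = 205 GPa = 2.05 × 10¹¹ Pa
Substitute:
  k = (0.00391 × (2.05 × 10¹¹)) / 3.39
  k = 2.364 × 10⁸ N/m
Convert: k = 2.364 × 10⁸ N/m = 236.4 MN/m
Final answer: k = 236.4 MN/m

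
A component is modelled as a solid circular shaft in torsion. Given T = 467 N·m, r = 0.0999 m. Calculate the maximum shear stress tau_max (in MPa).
Model: a solid circular shaft in torsion, so tau_max = (2·T) / (π·r^3).
Substitute:
  tau_max = (2 × 467) / (π × 0.0999^3)
  tau_max = 298200 Pa
Convert: tau_max = 298200 Pa = 0.2982 MPa
Final answer: tau_max = 0.2982 MPa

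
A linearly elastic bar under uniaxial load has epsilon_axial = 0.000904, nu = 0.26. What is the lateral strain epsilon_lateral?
Model: a linearly elastic bar under uniaxial load, so epsilon_lateral = -nu·epsilon_axial.
Substitute:
  epsilon_lateral = -(0.26 × 0.000904)
  epsilon_lateral = -0.000235
Final answer: epsilon_lateral = -0.000235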